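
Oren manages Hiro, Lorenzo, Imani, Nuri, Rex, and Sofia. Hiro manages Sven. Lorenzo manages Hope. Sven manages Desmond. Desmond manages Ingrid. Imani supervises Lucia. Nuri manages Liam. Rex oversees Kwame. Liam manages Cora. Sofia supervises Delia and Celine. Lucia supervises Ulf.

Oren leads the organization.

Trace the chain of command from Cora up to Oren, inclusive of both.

Cora reports to Liam. Liam reports to Nuri. Nuri reports to Oren. Oren is at the top.

Cora -> Liam -> Nuri -> Oren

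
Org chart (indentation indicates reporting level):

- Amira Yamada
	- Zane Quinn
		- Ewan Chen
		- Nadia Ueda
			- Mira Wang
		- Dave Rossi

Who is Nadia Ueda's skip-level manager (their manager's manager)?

Amira Yamada

Nadia Ueda reports to Zane Quinn, and Zane Quinn reports to Amira Yamada. So Nadia Ueda's skip-level manager is Amira Yamada.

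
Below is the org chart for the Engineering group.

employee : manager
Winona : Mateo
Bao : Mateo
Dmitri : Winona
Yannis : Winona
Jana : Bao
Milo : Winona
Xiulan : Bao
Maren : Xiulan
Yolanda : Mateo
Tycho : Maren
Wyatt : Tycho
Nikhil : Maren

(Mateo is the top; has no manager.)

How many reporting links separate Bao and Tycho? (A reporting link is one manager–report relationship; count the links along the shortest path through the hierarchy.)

3

Tycho is in Bao's organization: the chain from Tycho up to Bao is Tycho → Maren → Xiulan → Bao, which is 3 links.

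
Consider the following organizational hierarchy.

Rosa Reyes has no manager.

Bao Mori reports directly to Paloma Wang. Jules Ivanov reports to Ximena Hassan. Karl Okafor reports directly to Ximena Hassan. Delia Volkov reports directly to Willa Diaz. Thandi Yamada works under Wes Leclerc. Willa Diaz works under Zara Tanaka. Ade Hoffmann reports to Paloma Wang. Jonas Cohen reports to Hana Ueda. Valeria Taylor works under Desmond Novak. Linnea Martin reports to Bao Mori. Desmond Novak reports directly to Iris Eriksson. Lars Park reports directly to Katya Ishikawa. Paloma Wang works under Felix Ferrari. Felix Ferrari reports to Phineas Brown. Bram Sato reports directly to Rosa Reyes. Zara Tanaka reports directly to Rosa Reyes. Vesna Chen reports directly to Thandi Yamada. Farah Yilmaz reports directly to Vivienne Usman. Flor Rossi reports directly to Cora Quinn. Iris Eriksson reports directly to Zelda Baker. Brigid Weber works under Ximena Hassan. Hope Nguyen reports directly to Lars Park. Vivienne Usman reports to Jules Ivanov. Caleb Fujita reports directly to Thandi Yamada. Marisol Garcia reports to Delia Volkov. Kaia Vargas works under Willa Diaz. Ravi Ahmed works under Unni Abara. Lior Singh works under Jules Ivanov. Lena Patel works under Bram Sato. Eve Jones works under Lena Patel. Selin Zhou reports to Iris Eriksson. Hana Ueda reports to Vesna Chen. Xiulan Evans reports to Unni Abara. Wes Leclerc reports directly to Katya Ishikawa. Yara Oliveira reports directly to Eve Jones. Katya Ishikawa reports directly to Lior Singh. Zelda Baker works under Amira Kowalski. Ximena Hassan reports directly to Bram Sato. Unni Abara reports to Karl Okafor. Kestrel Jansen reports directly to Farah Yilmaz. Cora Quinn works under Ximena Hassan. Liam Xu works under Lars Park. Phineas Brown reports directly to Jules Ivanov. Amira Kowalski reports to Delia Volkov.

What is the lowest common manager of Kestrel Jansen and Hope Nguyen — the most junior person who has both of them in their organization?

Jules Ivanov

Kestrel Jansen's chain of managers is Farah Yilmaz, Vivienne Usman, Jules Ivanov, Ximena Hassan, Bram Sato, Rosa Reyes. Hope Nguyen's chain of managers is Lars Park, Katya Ishikawa, Lior Singh, Jules Ivanov, Ximena Hassan, Bram Sato, Rosa Reyes. The first manager that appears in both chains is Jules Ivanov.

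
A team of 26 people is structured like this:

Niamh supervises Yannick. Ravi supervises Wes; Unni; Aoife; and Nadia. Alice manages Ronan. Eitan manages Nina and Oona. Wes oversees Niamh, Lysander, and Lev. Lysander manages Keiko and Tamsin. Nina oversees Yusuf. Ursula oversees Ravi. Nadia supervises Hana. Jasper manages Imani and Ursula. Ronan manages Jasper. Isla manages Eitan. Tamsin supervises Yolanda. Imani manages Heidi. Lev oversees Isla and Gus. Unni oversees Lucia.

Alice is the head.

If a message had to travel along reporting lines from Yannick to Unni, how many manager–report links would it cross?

Yannick is 3 levels below Ravi, and Unni is 1 level below Ravi (their lowest common manager). The shortest path runs up from Yannick to Ravi and back down to Unni: 3 + 1 = 4 links.

4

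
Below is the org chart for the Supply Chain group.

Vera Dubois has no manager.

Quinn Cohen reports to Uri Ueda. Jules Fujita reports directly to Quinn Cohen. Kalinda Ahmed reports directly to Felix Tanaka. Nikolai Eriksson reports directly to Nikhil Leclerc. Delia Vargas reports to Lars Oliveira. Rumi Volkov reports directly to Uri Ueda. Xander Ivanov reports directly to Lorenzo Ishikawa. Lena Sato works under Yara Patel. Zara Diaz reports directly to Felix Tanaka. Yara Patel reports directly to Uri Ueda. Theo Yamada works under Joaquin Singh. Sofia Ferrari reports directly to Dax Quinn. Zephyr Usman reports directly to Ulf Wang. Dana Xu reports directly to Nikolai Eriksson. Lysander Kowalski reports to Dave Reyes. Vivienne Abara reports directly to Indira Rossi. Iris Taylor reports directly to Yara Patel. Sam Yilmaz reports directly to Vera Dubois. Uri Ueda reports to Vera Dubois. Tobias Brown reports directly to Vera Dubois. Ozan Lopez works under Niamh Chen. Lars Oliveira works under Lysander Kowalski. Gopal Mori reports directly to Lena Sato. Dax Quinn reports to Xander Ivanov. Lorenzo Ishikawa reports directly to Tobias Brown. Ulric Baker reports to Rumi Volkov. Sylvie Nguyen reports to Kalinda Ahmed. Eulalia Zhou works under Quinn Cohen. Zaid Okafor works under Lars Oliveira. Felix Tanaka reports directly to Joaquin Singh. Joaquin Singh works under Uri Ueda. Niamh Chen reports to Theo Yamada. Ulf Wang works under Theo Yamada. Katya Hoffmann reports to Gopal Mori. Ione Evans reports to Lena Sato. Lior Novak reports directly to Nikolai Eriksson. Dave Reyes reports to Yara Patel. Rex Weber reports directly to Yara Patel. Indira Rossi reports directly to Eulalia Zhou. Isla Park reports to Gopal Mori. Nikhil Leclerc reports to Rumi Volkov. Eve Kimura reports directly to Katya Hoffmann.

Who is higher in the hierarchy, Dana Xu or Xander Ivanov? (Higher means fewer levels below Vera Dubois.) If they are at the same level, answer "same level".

Xander Ivanov

Dana Xu is 5 levels below Vera Dubois; Xander Ivanov is 3. Xander Ivanov is higher.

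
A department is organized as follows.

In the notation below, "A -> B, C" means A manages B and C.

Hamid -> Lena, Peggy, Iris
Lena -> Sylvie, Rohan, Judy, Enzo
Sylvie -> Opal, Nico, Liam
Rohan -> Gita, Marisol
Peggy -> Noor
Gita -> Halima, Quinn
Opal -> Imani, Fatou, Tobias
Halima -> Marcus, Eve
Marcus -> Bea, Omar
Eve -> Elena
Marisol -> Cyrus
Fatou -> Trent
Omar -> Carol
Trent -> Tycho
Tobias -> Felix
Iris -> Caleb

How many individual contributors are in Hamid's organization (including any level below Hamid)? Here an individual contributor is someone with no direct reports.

14

The people in Hamid's organization with no one reporting to them are Caleb, Noor, Enzo, Judy, Cyrus, Quinn, Elena, Carol, Bea, Liam, Nico, Felix, Tycho, Imani. That is 14.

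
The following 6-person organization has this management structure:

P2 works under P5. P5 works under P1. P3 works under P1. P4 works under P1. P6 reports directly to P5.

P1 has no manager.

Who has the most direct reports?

Direct-report counts: P1 has 3; P5 has 2. The largest is 3, held by P1.

P1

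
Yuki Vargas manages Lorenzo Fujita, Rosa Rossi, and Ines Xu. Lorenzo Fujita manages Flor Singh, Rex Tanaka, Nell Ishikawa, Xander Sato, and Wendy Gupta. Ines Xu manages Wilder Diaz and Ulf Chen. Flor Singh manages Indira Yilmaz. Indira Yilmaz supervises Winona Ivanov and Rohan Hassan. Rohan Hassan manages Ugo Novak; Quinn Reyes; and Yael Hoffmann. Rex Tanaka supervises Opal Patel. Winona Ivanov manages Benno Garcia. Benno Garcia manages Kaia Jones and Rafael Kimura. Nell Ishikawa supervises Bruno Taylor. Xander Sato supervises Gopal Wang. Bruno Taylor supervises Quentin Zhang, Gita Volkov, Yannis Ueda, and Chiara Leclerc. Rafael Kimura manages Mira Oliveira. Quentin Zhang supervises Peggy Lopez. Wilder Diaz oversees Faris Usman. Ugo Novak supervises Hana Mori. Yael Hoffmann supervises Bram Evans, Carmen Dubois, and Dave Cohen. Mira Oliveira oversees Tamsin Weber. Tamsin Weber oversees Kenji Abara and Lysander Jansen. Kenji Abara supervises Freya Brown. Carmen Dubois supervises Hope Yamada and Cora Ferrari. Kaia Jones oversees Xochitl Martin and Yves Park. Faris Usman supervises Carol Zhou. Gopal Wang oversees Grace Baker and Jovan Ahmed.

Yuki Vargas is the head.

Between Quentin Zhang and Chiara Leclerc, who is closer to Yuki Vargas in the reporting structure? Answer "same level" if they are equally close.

same level

Both Quentin Zhang and Chiara Leclerc are 4 levels below Yuki Vargas.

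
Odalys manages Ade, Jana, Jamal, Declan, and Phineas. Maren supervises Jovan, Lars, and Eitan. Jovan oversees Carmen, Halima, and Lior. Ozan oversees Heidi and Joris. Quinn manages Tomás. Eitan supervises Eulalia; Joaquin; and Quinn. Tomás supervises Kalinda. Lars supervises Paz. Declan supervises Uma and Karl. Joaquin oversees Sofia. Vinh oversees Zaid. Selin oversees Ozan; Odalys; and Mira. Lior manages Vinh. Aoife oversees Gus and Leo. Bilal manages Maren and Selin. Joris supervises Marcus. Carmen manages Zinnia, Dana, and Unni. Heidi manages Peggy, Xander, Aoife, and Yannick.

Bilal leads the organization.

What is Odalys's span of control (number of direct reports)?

Odalys directly manages Ade, Jana, Jamal, Declan, Phineas. That is 5 direct reports.

5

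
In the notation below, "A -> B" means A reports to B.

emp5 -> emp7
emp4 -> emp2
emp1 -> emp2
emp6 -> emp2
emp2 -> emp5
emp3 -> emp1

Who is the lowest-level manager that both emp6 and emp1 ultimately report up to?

emp6's chain of managers is emp2, emp5, emp7. emp1's chain of managers is emp2, emp5, emp7. The first manager that appears in both chains is emp2.

emp2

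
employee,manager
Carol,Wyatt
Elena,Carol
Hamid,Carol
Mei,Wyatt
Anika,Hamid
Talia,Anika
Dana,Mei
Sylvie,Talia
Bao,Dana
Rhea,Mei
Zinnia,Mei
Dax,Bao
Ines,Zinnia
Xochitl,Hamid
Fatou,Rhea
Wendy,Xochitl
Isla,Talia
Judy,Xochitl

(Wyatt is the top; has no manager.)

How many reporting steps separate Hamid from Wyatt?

Chain from Hamid up to Wyatt: Hamid → Carol → Wyatt. That is 2 steps up, so Hamid is 2 levels below Wyatt.

2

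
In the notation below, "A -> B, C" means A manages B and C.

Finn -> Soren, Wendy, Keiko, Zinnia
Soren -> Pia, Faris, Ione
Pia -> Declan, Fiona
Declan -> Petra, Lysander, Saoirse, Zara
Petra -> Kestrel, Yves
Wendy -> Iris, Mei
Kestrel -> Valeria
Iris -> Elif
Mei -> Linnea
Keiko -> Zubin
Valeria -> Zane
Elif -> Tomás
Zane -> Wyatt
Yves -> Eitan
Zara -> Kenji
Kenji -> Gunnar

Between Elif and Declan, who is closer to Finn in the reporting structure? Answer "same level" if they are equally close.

Both Elif and Declan are 3 levels below Finn.

same level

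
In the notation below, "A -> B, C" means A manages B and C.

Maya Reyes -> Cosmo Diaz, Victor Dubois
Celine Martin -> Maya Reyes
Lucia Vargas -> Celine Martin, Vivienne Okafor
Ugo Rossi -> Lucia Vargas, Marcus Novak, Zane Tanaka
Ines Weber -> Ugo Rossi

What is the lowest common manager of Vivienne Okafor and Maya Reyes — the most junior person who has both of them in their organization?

Vivienne Okafor's chain of managers is Lucia Vargas, Ugo Rossi, Ines Weber. Maya Reyes's chain of managers is Celine Martin, Lucia Vargas, Ugo Rossi, Ines Weber. The first manager that appears in both chains is Lucia Vargas.

Lucia Vargas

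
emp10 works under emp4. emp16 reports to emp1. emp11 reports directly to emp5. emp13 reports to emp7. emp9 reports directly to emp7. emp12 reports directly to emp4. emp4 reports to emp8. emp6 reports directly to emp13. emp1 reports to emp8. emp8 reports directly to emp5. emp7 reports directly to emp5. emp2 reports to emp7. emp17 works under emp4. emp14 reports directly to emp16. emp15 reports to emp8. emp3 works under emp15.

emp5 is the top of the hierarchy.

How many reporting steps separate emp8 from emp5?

Chain from emp8 up to emp5: emp8 → emp5. That is 1 step up, so emp8 is 1 level below emp5.

1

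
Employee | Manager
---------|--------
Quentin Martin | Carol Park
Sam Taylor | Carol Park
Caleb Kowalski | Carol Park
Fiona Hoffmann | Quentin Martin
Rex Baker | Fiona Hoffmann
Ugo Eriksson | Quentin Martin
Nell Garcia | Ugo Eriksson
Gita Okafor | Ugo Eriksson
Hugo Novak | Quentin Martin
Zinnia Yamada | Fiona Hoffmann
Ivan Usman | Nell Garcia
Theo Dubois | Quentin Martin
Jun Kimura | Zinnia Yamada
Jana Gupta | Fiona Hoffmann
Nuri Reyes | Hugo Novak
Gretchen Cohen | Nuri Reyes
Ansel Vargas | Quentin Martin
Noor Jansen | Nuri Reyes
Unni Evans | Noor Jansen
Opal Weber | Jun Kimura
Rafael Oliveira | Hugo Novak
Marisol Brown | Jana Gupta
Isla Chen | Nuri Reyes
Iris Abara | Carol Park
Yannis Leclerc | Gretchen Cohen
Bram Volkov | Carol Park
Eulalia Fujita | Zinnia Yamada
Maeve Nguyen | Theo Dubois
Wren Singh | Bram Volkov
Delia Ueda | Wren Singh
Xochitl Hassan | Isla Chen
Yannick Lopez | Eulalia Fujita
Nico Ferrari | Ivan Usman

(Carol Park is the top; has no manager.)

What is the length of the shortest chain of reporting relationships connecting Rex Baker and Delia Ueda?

Rex Baker is 3 levels below Carol Park, and Delia Ueda is 3 levels below Carol Park (their lowest common manager). The shortest path runs up from Rex Baker to Carol Park and back down to Delia Ueda: 3 + 3 = 6 links.

6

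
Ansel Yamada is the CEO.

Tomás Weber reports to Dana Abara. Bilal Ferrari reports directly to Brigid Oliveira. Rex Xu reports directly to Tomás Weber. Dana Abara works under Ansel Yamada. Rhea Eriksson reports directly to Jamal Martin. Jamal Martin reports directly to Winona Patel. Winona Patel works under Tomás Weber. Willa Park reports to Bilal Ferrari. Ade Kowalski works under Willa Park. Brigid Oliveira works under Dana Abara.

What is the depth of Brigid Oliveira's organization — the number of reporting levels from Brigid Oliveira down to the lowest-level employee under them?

The longest chain under Brigid Oliveira runs Brigid Oliveira → Bilal Ferrari → Willa Park → Ade Kowalski, which is 3 levels below Brigid Oliveira.

3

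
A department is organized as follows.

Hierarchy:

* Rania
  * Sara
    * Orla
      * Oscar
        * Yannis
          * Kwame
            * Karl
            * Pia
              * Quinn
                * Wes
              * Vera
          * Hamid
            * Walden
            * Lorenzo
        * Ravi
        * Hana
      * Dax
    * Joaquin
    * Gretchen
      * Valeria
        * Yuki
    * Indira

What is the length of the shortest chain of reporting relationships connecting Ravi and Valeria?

Ravi is 3 levels below Sara, and Valeria is 2 levels below Sara (their lowest common manager). The shortest path runs up from Ravi to Sara and back down to Valeria: 3 + 2 = 5 links.

5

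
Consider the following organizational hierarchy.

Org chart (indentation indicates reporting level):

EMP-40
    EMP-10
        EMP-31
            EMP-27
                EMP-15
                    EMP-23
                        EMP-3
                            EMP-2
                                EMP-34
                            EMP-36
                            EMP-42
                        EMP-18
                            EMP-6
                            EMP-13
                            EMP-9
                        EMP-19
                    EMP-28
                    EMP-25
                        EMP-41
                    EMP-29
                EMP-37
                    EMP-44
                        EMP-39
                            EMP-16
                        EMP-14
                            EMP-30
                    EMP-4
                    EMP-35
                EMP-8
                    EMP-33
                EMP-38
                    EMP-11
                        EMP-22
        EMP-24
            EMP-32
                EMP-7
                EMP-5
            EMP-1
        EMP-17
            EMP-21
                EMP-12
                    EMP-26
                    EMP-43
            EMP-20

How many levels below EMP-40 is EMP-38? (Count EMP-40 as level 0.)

Chain from EMP-38 up to EMP-40: EMP-38 → EMP-27 → EMP-31 → EMP-10 → EMP-40. That is 4 steps up, so EMP-38 is 4 levels below EMP-40.

4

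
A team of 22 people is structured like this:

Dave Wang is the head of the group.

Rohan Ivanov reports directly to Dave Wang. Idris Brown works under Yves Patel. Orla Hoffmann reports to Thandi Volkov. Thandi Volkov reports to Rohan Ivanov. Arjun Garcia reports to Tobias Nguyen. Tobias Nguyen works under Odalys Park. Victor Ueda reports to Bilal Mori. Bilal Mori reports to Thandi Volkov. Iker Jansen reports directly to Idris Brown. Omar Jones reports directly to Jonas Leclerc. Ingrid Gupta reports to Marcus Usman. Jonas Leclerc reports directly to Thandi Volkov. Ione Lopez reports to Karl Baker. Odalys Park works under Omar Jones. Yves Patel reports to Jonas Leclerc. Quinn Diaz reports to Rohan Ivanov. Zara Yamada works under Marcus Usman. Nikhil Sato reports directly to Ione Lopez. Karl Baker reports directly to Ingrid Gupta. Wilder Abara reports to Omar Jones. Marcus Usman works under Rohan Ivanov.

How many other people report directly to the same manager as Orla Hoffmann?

Orla Hoffmann reports to Thandi Volkov. Thandi Volkov's other direct reports are Jonas Leclerc, Bilal Mori — 2 peers.

2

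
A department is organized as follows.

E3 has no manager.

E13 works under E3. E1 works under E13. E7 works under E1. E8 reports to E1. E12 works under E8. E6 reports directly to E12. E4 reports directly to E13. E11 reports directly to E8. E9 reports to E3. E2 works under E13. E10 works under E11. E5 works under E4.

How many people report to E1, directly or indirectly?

E1 directly manages E7, E8. E7 has no reports. Under E8: E11, E10, E12, E6 (4). So E1's organization is 2 direct reports plus everyone under them: 1 + 5 = 6.

6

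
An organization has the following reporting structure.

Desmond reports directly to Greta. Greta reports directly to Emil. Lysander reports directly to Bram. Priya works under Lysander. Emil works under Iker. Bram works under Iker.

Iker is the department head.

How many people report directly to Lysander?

1

Lysander directly manages Priya. That is 1 direct report.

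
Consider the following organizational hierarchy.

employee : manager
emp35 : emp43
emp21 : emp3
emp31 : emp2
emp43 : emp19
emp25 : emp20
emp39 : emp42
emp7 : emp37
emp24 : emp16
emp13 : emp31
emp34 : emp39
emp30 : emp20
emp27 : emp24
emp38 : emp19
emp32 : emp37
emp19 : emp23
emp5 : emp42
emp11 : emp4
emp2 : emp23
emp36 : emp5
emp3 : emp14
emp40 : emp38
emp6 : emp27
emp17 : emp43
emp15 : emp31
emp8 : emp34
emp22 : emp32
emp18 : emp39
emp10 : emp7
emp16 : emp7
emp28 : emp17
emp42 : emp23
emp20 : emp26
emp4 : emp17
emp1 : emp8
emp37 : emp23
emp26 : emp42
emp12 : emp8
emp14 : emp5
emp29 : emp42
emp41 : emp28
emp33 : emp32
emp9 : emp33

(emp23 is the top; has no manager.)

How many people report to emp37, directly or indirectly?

10

emp37 directly manages emp7, emp32. Under emp7: emp10, emp16, emp24, emp27, emp6 (5). Under emp32: emp33, emp9, emp22 (3). So emp37's organization is 2 direct reports plus everyone under them: 6 + 4 = 10.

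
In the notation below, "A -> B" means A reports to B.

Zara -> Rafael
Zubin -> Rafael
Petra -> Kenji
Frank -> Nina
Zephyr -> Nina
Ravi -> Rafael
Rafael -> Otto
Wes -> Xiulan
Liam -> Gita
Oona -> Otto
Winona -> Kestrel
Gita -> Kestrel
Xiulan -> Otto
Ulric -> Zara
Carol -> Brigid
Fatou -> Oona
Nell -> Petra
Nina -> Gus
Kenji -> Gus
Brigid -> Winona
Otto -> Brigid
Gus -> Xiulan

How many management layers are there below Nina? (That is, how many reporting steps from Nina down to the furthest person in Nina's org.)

1

The longest chain under Nina runs Nina → Frank, which is 1 level below Nina.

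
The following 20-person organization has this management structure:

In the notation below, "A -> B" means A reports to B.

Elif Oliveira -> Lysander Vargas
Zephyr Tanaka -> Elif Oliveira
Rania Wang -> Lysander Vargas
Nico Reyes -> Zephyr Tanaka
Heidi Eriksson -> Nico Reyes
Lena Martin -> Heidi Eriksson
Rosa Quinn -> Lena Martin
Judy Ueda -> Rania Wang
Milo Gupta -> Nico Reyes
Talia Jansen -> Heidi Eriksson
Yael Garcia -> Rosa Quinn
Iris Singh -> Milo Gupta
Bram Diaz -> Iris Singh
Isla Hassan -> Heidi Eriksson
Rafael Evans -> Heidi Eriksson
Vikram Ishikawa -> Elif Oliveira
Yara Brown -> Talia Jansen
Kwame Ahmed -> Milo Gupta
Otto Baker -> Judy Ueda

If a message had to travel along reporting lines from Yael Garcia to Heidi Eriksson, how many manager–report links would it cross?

3

Yael Garcia is in Heidi Eriksson's organization: the chain from Yael Garcia up to Heidi Eriksson is Yael Garcia → Rosa Quinn → Lena Martin → Heidi Eriksson, which is 3 links.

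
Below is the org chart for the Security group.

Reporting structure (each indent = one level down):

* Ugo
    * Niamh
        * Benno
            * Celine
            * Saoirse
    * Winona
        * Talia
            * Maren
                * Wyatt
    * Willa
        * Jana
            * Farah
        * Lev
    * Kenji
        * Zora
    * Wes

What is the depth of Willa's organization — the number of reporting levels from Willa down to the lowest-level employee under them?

2

The longest chain under Willa runs Willa → Jana → Farah, which is 2 levels below Willa.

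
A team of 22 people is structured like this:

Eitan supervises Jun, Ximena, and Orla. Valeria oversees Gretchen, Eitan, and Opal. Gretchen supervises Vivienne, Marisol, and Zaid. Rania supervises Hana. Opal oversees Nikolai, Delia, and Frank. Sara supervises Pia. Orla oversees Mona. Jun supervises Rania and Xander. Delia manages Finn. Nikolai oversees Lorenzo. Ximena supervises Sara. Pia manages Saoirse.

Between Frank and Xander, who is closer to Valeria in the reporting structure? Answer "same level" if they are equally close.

Frank

Frank is 2 levels below Valeria; Xander is 3. Frank is higher.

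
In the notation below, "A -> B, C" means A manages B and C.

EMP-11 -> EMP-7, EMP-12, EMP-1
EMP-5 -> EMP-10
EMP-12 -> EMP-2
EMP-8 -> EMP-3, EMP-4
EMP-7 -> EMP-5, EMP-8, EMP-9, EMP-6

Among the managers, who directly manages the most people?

Direct-report counts: EMP-11 has 3; EMP-12 has 1; EMP-7 has 4; EMP-8 has 2; EMP-5 has 1. The largest is 4, held by EMP-7.

EMP-7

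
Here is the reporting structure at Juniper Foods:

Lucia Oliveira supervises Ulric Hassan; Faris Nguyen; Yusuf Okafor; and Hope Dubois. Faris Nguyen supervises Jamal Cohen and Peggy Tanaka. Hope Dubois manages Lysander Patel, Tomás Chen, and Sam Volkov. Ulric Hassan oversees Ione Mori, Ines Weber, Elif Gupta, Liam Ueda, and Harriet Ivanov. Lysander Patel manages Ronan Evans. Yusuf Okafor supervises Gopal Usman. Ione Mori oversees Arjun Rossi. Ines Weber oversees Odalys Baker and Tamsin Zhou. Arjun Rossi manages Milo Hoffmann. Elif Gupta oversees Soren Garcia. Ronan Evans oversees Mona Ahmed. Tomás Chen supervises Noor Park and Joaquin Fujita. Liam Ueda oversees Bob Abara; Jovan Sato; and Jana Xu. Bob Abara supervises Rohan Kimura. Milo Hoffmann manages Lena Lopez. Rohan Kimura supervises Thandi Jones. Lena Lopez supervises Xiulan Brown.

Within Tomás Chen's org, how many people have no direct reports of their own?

The people in Tomás Chen's organization with no one reporting to them are Joaquin Fujita, Noor Park. That is 2.

2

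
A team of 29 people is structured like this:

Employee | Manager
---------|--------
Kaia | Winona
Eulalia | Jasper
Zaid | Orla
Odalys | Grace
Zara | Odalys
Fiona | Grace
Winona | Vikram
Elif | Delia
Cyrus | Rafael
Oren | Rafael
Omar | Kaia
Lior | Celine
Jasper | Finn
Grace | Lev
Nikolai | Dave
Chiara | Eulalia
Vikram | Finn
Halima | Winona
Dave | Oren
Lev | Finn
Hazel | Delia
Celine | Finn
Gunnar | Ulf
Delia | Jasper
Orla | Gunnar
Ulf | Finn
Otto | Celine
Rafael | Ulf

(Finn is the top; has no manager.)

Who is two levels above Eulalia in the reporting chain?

Finn

Eulalia reports to Jasper, and Jasper reports to Finn. So Eulalia's skip-level manager is Finn.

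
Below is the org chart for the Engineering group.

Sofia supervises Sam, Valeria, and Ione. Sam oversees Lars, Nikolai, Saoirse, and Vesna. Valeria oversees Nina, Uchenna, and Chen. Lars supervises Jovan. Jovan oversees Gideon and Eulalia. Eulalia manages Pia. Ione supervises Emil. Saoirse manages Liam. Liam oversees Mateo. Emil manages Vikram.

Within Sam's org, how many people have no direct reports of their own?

5

The people in Sam's organization with no one reporting to them are Vesna, Mateo, Nikolai, Pia, Gideon. That is 5.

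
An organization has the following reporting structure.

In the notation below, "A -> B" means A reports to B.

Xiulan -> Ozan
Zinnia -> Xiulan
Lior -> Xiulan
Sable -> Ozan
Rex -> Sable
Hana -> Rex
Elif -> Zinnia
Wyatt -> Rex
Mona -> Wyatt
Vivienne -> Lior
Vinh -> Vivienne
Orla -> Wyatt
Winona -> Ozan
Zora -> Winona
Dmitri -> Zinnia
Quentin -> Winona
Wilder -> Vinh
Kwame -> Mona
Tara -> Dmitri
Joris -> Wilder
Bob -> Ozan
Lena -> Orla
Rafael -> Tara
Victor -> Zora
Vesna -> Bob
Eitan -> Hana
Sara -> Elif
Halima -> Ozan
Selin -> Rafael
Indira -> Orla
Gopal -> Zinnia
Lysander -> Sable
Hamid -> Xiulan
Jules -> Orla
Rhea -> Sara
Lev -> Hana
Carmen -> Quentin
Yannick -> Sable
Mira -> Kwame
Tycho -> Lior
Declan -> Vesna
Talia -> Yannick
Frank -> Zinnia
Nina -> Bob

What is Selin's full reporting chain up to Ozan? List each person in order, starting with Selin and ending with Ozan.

Selin -> Rafael -> Tara -> Dmitri -> Zinnia -> Xiulan -> Ozan

Selin reports to Rafael. Rafael reports to Tara. Tara reports to Dmitri. Dmitri reports to Zinnia. Zinnia reports to Xiulan. Xiulan reports to Ozan. Ozan is at the top.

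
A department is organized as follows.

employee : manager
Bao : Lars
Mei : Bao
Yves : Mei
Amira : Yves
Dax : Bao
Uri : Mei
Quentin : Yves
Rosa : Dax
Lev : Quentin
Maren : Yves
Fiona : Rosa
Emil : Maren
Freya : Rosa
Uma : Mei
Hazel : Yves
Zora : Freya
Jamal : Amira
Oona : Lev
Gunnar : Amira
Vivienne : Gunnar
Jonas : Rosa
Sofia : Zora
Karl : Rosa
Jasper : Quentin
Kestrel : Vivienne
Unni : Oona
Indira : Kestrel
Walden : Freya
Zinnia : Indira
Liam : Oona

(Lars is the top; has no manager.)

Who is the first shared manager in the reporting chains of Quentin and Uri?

Mei

Quentin's chain of managers is Yves, Mei, Bao, Lars. Uri's chain of managers is Mei, Bao, Lars. The first manager that appears in both chains is Mei.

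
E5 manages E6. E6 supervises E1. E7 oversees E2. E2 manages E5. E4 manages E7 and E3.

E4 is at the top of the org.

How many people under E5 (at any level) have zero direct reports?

The only person in E5's organization with no one reporting to them is E1. That is 1.

1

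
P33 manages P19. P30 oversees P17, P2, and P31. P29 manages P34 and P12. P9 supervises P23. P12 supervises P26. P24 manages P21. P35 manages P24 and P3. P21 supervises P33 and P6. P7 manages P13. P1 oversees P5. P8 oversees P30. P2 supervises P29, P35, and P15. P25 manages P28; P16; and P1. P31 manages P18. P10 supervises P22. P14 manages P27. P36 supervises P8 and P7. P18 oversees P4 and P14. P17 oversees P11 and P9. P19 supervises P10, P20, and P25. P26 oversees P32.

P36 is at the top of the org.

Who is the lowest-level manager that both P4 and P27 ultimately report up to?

P4's chain of managers is P18, P31, P30, P8, P36. P27's chain of managers is P14, P18, P31, P30, P8, P36. The first manager that appears in both chains is P18.

P18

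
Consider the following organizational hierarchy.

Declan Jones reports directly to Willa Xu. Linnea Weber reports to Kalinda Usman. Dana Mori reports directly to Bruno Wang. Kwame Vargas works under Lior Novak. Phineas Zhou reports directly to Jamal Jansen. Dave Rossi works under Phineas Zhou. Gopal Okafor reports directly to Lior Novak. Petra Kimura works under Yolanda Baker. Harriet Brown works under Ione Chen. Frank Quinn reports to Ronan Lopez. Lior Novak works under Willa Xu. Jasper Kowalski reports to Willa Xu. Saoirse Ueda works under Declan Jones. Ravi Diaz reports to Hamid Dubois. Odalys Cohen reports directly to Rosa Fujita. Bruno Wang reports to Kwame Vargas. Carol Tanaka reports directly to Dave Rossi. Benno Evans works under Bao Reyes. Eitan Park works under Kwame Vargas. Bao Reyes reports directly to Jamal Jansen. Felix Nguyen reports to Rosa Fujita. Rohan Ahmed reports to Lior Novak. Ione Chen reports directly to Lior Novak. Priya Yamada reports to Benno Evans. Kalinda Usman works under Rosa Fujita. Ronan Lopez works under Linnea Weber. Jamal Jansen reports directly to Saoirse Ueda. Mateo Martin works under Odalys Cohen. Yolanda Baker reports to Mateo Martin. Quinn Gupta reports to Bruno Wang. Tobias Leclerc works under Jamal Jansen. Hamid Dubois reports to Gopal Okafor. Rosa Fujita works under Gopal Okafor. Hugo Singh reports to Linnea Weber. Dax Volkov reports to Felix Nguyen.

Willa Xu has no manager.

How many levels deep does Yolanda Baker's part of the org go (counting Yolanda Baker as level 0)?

1

The longest chain under Yolanda Baker runs Yolanda Baker → Petra Kimura, which is 1 level below Yolanda Baker.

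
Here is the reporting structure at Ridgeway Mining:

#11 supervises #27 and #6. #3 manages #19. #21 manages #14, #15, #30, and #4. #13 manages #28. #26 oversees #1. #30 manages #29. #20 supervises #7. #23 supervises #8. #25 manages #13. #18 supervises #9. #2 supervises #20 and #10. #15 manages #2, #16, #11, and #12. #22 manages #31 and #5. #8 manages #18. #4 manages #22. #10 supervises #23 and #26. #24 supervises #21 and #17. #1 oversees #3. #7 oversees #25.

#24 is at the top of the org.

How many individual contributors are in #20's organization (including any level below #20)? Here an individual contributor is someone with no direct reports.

The only person in #20's organization with no one reporting to them is #28. That is 1.

1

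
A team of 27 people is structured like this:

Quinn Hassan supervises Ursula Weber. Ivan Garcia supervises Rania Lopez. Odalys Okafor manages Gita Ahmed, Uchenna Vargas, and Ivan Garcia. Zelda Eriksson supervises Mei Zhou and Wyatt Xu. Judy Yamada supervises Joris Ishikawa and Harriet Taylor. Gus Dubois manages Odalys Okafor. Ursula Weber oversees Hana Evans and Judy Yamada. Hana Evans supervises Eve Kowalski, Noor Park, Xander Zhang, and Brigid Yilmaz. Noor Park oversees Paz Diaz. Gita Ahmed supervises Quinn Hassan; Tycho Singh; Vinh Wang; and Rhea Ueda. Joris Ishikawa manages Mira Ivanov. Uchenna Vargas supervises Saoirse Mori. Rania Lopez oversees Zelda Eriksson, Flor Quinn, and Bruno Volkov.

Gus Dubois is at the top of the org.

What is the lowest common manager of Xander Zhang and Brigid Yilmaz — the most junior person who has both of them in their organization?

Xander Zhang's chain of managers is Hana Evans, Ursula Weber, Quinn Hassan, Gita Ahmed, Odalys Okafor, Gus Dubois. Brigid Yilmaz's chain of managers is Hana Evans, Ursula Weber, Quinn Hassan, Gita Ahmed, Odalys Okafor, Gus Dubois. The first manager that appears in both chains is Hana Evans.

Hana Evans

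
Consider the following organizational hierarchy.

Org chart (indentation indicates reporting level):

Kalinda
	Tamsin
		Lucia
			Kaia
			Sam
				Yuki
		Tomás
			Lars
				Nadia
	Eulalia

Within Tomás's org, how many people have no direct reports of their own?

The only person in Tomás's organization with no one reporting to them is Nadia. That is 1.

1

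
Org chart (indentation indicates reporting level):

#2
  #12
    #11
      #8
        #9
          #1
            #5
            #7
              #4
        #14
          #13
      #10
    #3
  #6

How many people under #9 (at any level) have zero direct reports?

2

The people in #9's organization with no one reporting to them are #4, #5. That is 2.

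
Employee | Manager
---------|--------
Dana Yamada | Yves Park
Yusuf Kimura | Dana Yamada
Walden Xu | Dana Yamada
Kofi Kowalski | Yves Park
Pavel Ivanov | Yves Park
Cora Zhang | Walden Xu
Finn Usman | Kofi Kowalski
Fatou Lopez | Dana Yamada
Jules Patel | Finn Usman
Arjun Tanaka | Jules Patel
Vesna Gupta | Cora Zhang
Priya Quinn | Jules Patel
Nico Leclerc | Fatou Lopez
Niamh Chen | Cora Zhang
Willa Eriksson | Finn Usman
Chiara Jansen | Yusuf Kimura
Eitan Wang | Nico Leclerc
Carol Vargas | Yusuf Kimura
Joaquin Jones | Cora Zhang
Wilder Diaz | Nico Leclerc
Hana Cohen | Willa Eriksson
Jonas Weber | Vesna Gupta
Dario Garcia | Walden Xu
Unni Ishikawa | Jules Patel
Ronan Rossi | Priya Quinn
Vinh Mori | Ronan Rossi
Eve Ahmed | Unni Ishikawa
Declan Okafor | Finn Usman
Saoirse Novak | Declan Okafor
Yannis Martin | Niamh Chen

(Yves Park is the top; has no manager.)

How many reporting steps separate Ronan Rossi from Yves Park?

5

Chain from Ronan Rossi up to Yves Park: Ronan Rossi → Priya Quinn → Jules Patel → Finn Usman → Kofi Kowalski → Yves Park. That is 5 steps up, so Ronan Rossi is 5 levels below Yves Park.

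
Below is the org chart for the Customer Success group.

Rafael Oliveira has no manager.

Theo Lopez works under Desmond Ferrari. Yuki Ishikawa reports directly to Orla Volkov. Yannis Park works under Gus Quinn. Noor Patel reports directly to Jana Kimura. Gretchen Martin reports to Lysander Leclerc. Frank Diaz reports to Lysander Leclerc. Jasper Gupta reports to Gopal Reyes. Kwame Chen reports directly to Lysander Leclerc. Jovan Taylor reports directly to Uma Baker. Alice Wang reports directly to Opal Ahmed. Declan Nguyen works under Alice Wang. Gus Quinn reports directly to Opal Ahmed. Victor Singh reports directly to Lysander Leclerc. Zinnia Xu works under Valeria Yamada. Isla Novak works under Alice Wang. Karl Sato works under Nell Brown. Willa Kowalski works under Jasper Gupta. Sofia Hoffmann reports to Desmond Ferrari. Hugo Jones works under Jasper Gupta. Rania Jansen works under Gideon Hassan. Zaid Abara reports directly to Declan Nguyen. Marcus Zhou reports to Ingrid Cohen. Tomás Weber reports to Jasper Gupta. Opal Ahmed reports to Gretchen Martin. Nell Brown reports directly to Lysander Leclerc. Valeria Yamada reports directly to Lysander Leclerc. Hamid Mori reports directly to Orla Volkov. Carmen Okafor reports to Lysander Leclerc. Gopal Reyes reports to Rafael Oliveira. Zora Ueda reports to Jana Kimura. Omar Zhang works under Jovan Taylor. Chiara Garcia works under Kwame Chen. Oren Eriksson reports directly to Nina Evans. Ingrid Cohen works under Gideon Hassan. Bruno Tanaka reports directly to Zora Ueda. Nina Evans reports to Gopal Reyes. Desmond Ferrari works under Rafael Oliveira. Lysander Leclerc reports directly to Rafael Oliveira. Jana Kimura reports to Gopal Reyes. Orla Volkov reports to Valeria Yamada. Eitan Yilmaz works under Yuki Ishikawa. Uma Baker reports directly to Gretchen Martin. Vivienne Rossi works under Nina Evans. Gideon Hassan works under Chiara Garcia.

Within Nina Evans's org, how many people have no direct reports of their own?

The people in Nina Evans's organization with no one reporting to them are Oren Eriksson, Vivienne Rossi. That is 2.

2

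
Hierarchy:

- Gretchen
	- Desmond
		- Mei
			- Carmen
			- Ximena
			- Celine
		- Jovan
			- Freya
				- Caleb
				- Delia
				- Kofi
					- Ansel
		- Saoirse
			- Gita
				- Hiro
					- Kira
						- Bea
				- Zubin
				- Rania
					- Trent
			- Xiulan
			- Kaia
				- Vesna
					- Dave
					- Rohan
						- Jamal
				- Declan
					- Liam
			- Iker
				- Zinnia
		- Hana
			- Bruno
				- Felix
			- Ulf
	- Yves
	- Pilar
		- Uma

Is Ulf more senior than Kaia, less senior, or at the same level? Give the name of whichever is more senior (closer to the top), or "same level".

same level

Both Ulf and Kaia are 3 levels below Gretchen.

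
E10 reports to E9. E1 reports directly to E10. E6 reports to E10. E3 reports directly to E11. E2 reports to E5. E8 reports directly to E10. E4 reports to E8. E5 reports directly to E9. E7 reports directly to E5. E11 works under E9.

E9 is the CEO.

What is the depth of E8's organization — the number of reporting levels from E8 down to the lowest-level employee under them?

1

The longest chain under E8 runs E8 → E4, which is 1 level below E8.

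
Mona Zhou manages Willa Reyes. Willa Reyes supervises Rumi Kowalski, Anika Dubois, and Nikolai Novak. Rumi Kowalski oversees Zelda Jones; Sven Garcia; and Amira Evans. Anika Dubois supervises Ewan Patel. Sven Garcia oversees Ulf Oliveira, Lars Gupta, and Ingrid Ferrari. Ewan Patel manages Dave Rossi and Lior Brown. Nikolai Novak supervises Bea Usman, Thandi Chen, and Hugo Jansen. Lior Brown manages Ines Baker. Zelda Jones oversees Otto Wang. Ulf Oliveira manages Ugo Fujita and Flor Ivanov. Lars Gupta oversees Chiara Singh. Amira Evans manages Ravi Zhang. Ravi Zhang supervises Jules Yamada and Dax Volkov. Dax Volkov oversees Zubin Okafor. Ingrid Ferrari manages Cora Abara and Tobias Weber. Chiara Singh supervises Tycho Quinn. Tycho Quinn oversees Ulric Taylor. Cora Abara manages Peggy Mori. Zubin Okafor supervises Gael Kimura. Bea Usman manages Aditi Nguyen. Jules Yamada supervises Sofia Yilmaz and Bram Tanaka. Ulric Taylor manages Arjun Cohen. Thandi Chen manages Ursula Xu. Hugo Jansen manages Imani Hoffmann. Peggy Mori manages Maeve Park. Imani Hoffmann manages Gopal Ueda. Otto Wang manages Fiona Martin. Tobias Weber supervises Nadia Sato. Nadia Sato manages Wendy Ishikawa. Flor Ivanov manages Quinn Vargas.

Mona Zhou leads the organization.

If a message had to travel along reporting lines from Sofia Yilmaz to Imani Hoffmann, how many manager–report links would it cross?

8

Sofia Yilmaz is 5 levels below Willa Reyes, and Imani Hoffmann is 3 levels below Willa Reyes (their lowest common manager). The shortest path runs up from Sofia Yilmaz to Willa Reyes and back down to Imani Hoffmann: 5 + 3 = 8 links.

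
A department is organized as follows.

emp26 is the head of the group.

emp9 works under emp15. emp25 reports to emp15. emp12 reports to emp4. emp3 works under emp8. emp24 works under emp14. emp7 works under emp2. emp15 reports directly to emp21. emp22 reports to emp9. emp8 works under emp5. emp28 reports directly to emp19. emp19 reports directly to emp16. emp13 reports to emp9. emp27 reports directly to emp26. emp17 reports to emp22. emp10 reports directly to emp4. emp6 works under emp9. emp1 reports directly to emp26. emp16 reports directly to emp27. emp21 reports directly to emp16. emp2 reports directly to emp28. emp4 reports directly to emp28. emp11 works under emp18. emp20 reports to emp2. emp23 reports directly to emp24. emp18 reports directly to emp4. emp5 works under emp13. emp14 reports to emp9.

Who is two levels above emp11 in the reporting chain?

emp4

emp11 reports to emp18, and emp18 reports to emp4. So emp11's skip-level manager is emp4.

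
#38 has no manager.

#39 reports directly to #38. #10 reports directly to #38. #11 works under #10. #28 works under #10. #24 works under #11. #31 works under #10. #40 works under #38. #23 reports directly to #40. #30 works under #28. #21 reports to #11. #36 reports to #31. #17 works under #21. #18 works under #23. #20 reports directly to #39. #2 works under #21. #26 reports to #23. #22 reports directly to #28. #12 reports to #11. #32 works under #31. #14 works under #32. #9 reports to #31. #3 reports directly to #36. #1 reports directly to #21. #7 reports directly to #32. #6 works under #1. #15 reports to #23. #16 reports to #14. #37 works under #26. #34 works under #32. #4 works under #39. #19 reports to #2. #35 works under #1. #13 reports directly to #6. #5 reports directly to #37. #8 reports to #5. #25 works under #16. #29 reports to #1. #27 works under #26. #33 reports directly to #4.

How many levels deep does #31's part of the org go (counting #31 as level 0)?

4

The longest chain under #31 runs #31 → #32 → #14 → #16 → #25, which is 4 levels below #31.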